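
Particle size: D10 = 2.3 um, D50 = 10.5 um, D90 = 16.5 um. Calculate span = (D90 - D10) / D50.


Span = (16.5 - 2.3) / 10.5 = 14.2 / 10.5 = 1.352

1.352


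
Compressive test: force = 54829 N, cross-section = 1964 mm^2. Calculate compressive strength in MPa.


CS = 54829 / 1964 = 27.9 MPa

27.9


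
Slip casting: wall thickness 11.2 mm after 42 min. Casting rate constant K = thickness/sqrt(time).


K = 11.2 / sqrt(42) = 11.2 / 6.4807 = 1.728 mm/min^0.5

1.728


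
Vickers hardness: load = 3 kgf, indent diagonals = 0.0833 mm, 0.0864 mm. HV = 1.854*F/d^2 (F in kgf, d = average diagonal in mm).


d_avg = (0.0833+0.0864)/2 = 0.08485 mm
HV = 1.854*3/0.08485^2 = 773

773


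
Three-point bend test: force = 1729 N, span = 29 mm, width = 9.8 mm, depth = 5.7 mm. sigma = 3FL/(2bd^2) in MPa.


sigma = 3*1729*29/(2*9.8*5.7^2) = 236.2 MPa

236.2


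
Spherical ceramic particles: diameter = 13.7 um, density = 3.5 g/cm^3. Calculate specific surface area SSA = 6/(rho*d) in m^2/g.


SSA = 6 / (3.5 * 13.7) = 0.125 m^2/g

0.125


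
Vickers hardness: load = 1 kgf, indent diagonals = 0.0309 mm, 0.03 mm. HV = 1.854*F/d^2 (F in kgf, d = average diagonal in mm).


d_avg = (0.0309+0.03)/2 = 0.03045 mm
HV = 1.854*1/0.03045^2 = 2000

2000


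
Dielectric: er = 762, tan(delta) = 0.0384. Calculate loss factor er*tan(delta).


Loss = 762 * 0.0384 = 29.261

29.261


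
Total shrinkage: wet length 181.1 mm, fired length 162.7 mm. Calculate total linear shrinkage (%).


TS = (181.1 - 162.7) / 181.1 * 100 = 10.16%

10.16


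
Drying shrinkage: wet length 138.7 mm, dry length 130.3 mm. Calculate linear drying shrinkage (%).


DS = (138.7 - 130.3) / 138.7 * 100 = 6.06%

6.06


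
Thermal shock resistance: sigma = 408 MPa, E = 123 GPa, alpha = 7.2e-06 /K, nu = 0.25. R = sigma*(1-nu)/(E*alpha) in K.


R = 408*(1-0.25)/(123*1000*7.2e-06) = 346 K

346


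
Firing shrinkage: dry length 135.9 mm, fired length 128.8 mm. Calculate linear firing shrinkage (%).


FS = (135.9 - 128.8) / 135.9 * 100 = 5.22%

5.22


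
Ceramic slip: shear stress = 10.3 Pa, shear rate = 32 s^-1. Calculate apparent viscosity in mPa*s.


eta = tau/gamma * 1000 = 10.3/32 * 1000 = 321.9 mPa*s

321.9


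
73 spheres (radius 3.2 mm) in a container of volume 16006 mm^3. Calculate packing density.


V_sphere = 4/3*pi*3.2^3 = 137.2583 mm^3
Total V = 73*137.2583 = 10019.8559 mm^3
PD = 10019.8559 / 16006 = 0.626

0.626


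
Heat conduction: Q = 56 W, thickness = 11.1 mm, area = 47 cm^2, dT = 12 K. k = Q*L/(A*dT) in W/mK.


k = 56*11.1/1000/(47/10000*12) = 11.02 W/mK

11.02


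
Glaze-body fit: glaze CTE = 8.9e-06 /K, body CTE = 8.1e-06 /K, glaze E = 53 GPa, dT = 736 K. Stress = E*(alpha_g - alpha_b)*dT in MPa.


Stress = 53*1000*(8.9e-06 - 8.1e-06)*736 = 31.2 MPa

31.2


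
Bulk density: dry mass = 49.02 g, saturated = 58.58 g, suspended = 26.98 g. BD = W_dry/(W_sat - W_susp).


BD = 49.02 / (58.58 - 26.98) = 49.02 / 31.6 = 1.551 g/cm^3

1.551


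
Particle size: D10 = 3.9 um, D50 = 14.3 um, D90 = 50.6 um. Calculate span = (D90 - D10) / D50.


Span = (50.6 - 3.9) / 14.3 = 46.7 / 14.3 = 3.266

3.266


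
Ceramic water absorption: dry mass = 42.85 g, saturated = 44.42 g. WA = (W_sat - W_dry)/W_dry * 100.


WA = (44.42 - 42.85) / 42.85 * 100 = 3.66%

3.66


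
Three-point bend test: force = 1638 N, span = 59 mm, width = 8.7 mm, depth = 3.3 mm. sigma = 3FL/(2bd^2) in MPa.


sigma = 3*1638*59/(2*8.7*3.3^2) = 1530.1 MPa

1530.1


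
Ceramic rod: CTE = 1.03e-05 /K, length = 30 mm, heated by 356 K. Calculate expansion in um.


dL = 1.03e-05 * 30 * 356 * 1000 = 110.004 um

110.004


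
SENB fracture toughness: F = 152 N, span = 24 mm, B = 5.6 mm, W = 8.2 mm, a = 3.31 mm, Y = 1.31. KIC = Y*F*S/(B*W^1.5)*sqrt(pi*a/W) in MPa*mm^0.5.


KIC = 1.31*152*24/(5.6*8.2^1.5)*sqrt(pi*3.31/8.2) = 40.93

40.93


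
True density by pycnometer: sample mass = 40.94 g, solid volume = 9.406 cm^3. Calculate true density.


TD = 40.94 / 9.406 = 4.353 g/cm^3

4.353


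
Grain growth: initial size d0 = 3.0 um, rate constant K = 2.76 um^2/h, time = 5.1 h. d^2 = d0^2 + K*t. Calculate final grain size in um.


d^2 = 3.0^2 + 2.76*5.1 = 23.076
d = sqrt(23.076) = 4.8 um

4.8


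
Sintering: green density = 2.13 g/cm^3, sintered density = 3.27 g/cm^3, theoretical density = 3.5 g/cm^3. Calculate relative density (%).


Relative = 3.27 / 3.5 * 100 = 93.4%

93.4


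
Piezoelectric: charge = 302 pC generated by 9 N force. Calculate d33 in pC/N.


d33 = 302 / 9 = 33.6 pC/N

33.6


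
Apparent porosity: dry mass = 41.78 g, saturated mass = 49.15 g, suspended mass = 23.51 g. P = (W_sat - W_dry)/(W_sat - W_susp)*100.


P = (49.15 - 41.78) / (49.15 - 23.51) * 100 = 7.37 / 25.64 * 100 = 28.7%

28.7


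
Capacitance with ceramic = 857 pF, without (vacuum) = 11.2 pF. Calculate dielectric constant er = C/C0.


er = 857 / 11.2 = 76.52

76.52


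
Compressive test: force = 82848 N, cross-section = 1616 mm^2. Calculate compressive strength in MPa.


CS = 82848 / 1616 = 51.3 MPa

51.3


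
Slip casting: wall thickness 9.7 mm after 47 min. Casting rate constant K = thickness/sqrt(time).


K = 9.7 / sqrt(47) = 9.7 / 6.8557 = 1.415 mm/min^0.5

1.415


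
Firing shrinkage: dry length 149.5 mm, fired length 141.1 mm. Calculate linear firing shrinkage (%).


FS = (149.5 - 141.1) / 149.5 * 100 = 5.62%

5.62


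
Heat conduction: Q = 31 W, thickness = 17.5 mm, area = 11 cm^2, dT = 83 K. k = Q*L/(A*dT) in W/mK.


k = 31*17.5/1000/(11/10000*83) = 5.94 W/mK

5.94


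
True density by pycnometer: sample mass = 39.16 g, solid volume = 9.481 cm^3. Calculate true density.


TD = 39.16 / 9.481 = 4.13 g/cm^3

4.13


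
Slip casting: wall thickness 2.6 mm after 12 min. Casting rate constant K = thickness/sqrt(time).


K = 2.6 / sqrt(12) = 2.6 / 3.4641 = 0.751 mm/min^0.5

0.751


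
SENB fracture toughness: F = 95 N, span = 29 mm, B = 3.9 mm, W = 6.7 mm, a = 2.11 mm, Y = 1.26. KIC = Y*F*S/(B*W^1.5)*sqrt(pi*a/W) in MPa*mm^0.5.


KIC = 1.26*95*29/(3.9*6.7^1.5)*sqrt(pi*2.11/6.7) = 51.05

51.05


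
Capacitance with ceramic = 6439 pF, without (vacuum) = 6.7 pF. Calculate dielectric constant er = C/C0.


er = 6439 / 6.7 = 961.04

961.04


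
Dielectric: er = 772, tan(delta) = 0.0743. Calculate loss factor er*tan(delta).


Loss = 772 * 0.0743 = 57.36

57.36


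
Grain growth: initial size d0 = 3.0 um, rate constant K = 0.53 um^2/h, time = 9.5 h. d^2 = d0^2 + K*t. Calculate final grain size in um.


d^2 = 3.0^2 + 0.53*9.5 = 14.035
d = sqrt(14.035) = 3.75 um

3.75


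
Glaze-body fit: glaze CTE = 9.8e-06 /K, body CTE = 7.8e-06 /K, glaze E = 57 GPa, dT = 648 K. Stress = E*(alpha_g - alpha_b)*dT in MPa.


Stress = 57*1000*(9.8e-06 - 7.8e-06)*648 = 73.9 MPa

73.9


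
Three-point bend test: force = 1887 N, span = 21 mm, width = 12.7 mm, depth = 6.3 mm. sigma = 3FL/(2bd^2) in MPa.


sigma = 3*1887*21/(2*12.7*6.3^2) = 117.9 MPa

117.9


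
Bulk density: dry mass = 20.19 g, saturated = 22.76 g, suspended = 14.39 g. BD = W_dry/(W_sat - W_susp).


BD = 20.19 / (22.76 - 14.39) = 20.19 / 8.37 = 2.412 g/cm^3

2.412


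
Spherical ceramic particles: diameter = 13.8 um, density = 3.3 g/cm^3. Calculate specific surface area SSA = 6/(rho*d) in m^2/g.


SSA = 6 / (3.3 * 13.8) = 0.132 m^2/g

0.132


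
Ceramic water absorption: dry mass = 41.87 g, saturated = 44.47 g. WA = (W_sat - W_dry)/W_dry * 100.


WA = (44.47 - 41.87) / 41.87 * 100 = 6.21%

6.21


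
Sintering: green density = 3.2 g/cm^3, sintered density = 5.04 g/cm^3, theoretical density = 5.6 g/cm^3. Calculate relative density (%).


Relative = 5.04 / 5.6 * 100 = 90.0%

90.0


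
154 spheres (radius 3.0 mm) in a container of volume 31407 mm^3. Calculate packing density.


V_sphere = 4/3*pi*3.0^3 = 113.0973 mm^3
Total V = 154*113.0973 = 17416.9842 mm^3
PD = 17416.9842 / 31407 = 0.555

0.555


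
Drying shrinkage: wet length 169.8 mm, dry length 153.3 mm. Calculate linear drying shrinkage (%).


DS = (169.8 - 153.3) / 169.8 * 100 = 9.72%

9.72


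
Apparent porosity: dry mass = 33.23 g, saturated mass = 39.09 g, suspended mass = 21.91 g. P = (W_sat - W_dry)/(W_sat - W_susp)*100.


P = (39.09 - 33.23) / (39.09 - 21.91) * 100 = 5.86 / 17.18 * 100 = 34.1%

34.1


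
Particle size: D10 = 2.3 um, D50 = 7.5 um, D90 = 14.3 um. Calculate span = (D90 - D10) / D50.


Span = (14.3 - 2.3) / 7.5 = 12.0 / 7.5 = 1.6

1.6


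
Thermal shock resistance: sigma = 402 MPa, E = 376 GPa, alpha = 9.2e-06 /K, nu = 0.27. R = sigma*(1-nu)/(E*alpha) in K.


R = 402*(1-0.27)/(376*1000*9.2e-06) = 85 K

85


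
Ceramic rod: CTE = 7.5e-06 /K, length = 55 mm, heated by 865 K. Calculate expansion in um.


dL = 7.5e-06 * 55 * 865 * 1000 = 356.813 um

356.813


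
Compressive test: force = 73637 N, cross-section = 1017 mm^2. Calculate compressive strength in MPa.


CS = 73637 / 1017 = 72.4 MPa

72.4


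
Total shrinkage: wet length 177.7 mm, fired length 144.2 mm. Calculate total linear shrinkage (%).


TS = (177.7 - 144.2) / 177.7 * 100 = 18.85%

18.85


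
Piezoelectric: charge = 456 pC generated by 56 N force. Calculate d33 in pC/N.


d33 = 456 / 56 = 8.1 pC/N

8.1


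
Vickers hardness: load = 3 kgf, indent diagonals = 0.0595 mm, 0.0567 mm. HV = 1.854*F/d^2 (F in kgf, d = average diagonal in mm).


d_avg = (0.0595+0.0567)/2 = 0.0581 mm
HV = 1.854*3/0.0581^2 = 1648

1648


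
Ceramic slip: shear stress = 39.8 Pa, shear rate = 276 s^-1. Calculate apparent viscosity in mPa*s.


eta = tau/gamma * 1000 = 39.8/276 * 1000 = 144.2 mPa*s

144.2


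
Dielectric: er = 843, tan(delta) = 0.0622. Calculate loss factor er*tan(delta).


Loss = 843 * 0.0622 = 52.435

52.435


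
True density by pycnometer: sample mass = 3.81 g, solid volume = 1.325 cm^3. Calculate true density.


TD = 3.81 / 1.325 = 2.875 g/cm^3

2.875


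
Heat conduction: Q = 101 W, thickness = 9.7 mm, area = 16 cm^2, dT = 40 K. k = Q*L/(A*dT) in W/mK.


k = 101*9.7/1000/(16/10000*40) = 15.31 W/mK

15.31


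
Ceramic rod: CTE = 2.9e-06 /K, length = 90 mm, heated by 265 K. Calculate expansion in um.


dL = 2.9e-06 * 90 * 265 * 1000 = 69.165 um

69.165


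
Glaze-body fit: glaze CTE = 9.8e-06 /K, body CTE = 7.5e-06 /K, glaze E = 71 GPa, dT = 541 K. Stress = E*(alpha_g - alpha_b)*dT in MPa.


Stress = 71*1000*(9.8e-06 - 7.5e-06)*541 = 88.3 MPa

88.3


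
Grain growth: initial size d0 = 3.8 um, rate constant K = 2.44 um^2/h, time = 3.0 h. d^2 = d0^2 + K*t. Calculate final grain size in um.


d^2 = 3.8^2 + 2.44*3.0 = 21.76
d = sqrt(21.76) = 4.66 um

4.66


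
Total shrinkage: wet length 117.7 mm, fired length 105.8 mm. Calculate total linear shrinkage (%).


TS = (117.7 - 105.8) / 117.7 * 100 = 10.11%

10.11


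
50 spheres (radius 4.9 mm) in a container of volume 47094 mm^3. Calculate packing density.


V_sphere = 4/3*pi*4.9^3 = 492.807 mm^3
Total V = 50*492.807 = 24640.35 mm^3
PD = 24640.35 / 47094 = 0.523

0.523


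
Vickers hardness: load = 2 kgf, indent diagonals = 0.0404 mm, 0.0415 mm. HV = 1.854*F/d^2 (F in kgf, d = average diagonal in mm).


d_avg = (0.0404+0.0415)/2 = 0.04095 mm
HV = 1.854*2/0.04095^2 = 2211

2211


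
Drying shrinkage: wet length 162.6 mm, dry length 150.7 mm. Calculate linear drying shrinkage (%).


DS = (162.6 - 150.7) / 162.6 * 100 = 7.32%

7.32


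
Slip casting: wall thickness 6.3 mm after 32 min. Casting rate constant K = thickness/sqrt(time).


K = 6.3 / sqrt(32) = 6.3 / 5.6569 = 1.114 mm/min^0.5

1.114


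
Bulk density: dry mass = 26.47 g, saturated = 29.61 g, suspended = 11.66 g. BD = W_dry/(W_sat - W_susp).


BD = 26.47 / (29.61 - 11.66) = 26.47 / 17.95 = 1.475 g/cm^3

1.475


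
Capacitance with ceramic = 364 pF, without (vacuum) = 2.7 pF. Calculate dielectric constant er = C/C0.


er = 364 / 2.7 = 134.81

134.81


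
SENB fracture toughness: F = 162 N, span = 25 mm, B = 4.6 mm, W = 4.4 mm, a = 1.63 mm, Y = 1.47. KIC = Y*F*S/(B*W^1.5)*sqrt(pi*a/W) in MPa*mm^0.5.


KIC = 1.47*162*25/(4.6*4.4^1.5)*sqrt(pi*1.63/4.4) = 151.28

151.28


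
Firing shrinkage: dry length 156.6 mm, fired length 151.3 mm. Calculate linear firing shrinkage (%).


FS = (156.6 - 151.3) / 156.6 * 100 = 3.38%

3.38


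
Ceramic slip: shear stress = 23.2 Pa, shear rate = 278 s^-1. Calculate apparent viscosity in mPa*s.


eta = tau/gamma * 1000 = 23.2/278 * 1000 = 83.5 mPa*s

83.5


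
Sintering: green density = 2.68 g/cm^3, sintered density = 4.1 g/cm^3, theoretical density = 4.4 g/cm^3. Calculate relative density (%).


Relative = 4.1 / 4.4 * 100 = 93.2%

93.2


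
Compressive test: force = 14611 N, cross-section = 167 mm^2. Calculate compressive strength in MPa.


CS = 14611 / 167 = 87.5 MPa

87.5


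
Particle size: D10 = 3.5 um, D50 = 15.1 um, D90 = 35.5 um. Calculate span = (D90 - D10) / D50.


Span = (35.5 - 3.5) / 15.1 = 32.0 / 15.1 = 2.119

2.119


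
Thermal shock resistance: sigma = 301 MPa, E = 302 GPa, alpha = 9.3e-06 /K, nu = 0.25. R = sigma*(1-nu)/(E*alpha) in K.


R = 301*(1-0.25)/(302*1000*9.3e-06) = 80 K

80


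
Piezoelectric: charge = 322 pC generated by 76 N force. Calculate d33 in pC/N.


d33 = 322 / 76 = 4.2 pC/N

4.2


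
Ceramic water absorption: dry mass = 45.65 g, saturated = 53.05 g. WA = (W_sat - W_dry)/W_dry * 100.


WA = (53.05 - 45.65) / 45.65 * 100 = 16.21%

16.21


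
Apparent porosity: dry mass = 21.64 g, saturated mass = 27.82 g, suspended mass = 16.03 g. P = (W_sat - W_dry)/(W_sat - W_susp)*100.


P = (27.82 - 21.64) / (27.82 - 16.03) * 100 = 6.18 / 11.79 * 100 = 52.4%

52.4


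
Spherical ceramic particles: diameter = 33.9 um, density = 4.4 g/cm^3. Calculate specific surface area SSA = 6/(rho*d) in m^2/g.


SSA = 6 / (4.4 * 33.9) = 0.04 m^2/g

0.04


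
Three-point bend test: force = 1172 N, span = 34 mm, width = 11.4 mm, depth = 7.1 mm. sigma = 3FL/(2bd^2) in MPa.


sigma = 3*1172*34/(2*11.4*7.1^2) = 104.0 MPa

104.0


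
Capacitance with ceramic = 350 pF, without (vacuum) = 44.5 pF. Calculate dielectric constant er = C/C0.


er = 350 / 44.5 = 7.87

7.87


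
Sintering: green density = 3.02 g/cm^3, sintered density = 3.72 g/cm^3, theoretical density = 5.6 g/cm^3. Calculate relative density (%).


Relative = 3.72 / 5.6 * 100 = 66.4%

66.4


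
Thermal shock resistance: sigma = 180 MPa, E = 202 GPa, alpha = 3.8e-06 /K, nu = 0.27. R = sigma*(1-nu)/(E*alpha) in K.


R = 180*(1-0.27)/(202*1000*3.8e-06) = 171 K

171


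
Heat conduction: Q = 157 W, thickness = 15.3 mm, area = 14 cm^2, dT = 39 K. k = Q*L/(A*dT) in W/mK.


k = 157*15.3/1000/(14/10000*39) = 43.99 W/mK

43.99


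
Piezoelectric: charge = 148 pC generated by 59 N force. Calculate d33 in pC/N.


d33 = 148 / 59 = 2.5 pC/N

2.5


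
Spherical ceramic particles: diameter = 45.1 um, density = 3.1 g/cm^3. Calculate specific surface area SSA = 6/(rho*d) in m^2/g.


SSA = 6 / (3.1 * 45.1) = 0.043 m^2/g

0.043


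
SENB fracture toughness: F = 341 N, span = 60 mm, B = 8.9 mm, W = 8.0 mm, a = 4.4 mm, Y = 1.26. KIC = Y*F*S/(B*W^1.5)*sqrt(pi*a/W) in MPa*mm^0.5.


KIC = 1.26*341*60/(8.9*8.0^1.5)*sqrt(pi*4.4/8.0) = 168.27

168.27


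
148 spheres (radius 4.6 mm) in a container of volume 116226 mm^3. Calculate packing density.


V_sphere = 4/3*pi*4.6^3 = 407.7201 mm^3
Total V = 148*407.7201 = 60342.5748 mm^3
PD = 60342.5748 / 116226 = 0.519

0.519


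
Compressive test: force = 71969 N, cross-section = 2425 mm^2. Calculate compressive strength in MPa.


CS = 71969 / 2425 = 29.7 MPa

29.7


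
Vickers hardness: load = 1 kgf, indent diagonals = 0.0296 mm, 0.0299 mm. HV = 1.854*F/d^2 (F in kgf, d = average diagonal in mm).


d_avg = (0.0296+0.0299)/2 = 0.02975 mm
HV = 1.854*1/0.02975^2 = 2095

2095


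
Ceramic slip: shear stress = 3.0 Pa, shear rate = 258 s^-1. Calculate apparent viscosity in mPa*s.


eta = tau/gamma * 1000 = 3.0/258 * 1000 = 11.6 mPa*s

11.6


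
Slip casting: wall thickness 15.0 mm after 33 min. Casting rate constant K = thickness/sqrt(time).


K = 15.0 / sqrt(33) = 15.0 / 5.7446 = 2.611 mm/min^0.5

2.611


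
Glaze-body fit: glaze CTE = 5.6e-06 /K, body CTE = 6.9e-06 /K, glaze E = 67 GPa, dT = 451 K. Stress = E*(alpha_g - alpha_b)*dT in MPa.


Stress = 67*1000*(5.6e-06 - 6.9e-06)*451 = -39.3 MPa

-39.3


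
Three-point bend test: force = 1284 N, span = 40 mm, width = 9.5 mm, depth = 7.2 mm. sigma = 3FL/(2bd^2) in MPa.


sigma = 3*1284*40/(2*9.5*7.2^2) = 156.4 MPa

156.4


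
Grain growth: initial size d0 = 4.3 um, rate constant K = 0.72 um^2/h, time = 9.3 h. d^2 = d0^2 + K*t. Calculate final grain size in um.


d^2 = 4.3^2 + 0.72*9.3 = 25.186
d = sqrt(25.186) = 5.02 um

5.02


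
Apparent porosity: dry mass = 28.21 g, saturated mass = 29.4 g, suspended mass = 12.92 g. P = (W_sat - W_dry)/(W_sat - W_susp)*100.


P = (29.4 - 28.21) / (29.4 - 12.92) * 100 = 1.19 / 16.48 * 100 = 7.2%

7.2


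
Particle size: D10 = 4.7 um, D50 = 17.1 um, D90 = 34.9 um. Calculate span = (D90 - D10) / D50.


Span = (34.9 - 4.7) / 17.1 = 30.2 / 17.1 = 1.766

1.766


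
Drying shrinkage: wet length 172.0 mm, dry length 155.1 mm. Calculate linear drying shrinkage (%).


DS = (172.0 - 155.1) / 172.0 * 100 = 9.83%

9.83


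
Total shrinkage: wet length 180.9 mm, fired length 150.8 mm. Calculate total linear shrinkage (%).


TS = (180.9 - 150.8) / 180.9 * 100 = 16.64%

16.64


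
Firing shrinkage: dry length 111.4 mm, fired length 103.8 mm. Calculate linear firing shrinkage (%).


FS = (111.4 - 103.8) / 111.4 * 100 = 6.82%

6.82


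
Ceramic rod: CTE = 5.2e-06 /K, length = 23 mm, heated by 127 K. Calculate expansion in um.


dL = 5.2e-06 * 23 * 127 * 1000 = 15.189 um

15.189


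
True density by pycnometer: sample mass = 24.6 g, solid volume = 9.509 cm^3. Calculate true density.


TD = 24.6 / 9.509 = 2.587 g/cm^3

2.587


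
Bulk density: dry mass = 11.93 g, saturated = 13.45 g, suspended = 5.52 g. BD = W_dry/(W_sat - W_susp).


BD = 11.93 / (13.45 - 5.52) = 11.93 / 7.93 = 1.504 g/cm^3

1.504


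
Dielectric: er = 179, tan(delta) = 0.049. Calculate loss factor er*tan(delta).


Loss = 179 * 0.049 = 8.771

8.771


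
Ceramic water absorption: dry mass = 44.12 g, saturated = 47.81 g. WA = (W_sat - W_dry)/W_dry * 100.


WA = (47.81 - 44.12) / 44.12 * 100 = 8.36%

8.36


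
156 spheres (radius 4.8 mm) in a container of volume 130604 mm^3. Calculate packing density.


V_sphere = 4/3*pi*4.8^3 = 463.2467 mm^3
Total V = 156*463.2467 = 72266.4852 mm^3
PD = 72266.4852 / 130604 = 0.553

0.553


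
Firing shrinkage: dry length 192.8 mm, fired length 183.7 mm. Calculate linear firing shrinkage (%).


FS = (192.8 - 183.7) / 192.8 * 100 = 4.72%

4.72


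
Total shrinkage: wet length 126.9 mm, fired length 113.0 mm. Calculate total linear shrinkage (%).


TS = (126.9 - 113.0) / 126.9 * 100 = 10.95%

10.95


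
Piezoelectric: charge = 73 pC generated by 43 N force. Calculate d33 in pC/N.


d33 = 73 / 43 = 1.7 pC/N

1.7


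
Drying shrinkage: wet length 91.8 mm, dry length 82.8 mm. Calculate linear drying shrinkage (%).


DS = (91.8 - 82.8) / 91.8 * 100 = 9.8%

9.8


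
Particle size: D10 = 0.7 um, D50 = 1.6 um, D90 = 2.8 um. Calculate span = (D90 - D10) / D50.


Span = (2.8 - 0.7) / 1.6 = 2.1 / 1.6 = 1.313

1.313


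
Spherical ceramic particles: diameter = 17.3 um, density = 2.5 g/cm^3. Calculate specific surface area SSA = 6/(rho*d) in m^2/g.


SSA = 6 / (2.5 * 17.3) = 0.139 m^2/g

0.139


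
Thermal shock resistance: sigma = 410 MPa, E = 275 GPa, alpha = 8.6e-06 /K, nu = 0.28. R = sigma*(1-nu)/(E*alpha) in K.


R = 410*(1-0.28)/(275*1000*8.6e-06) = 125 K

125


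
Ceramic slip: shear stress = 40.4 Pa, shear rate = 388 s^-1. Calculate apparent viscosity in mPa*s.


eta = tau/gamma * 1000 = 40.4/388 * 1000 = 104.1 mPa*s

104.1


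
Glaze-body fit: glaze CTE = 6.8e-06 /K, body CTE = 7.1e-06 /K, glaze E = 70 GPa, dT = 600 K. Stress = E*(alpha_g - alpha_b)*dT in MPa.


Stress = 70*1000*(6.8e-06 - 7.1e-06)*600 = -12.6 MPa

-12.6


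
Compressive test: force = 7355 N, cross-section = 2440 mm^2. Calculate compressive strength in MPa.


CS = 7355 / 2440 = 3.0 MPa

3.0


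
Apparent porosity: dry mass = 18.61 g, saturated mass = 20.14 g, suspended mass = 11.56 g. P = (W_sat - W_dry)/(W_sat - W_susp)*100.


P = (20.14 - 18.61) / (20.14 - 11.56) * 100 = 1.53 / 8.58 * 100 = 17.8%

17.8


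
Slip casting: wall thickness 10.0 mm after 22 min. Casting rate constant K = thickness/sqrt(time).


K = 10.0 / sqrt(22) = 10.0 / 4.6904 = 2.132 mm/min^0.5

2.132


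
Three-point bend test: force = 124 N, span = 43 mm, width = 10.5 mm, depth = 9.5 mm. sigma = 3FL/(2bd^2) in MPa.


sigma = 3*124*43/(2*10.5*9.5^2) = 8.4 MPa

8.4


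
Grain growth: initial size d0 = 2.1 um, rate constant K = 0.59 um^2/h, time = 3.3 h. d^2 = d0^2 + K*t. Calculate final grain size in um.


d^2 = 2.1^2 + 0.59*3.3 = 6.357
d = sqrt(6.357) = 2.52 um

2.52


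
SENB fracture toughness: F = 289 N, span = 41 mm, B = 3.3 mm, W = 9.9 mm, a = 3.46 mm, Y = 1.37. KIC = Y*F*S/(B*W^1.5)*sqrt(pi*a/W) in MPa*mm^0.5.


KIC = 1.37*289*41/(3.3*9.9^1.5)*sqrt(pi*3.46/9.9) = 165.47

165.47


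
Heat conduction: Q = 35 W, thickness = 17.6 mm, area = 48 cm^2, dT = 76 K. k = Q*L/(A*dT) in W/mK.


k = 35*17.6/1000/(48/10000*76) = 1.69 W/mK

1.69


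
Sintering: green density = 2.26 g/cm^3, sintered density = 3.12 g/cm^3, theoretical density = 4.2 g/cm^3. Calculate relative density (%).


Relative = 3.12 / 4.2 * 100 = 74.3%

74.3


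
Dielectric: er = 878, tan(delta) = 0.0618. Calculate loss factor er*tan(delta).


Loss = 878 * 0.0618 = 54.26

54.26


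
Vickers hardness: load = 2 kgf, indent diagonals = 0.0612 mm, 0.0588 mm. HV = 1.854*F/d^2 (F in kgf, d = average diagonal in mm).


d_avg = (0.0612+0.0588)/2 = 0.06 mm
HV = 1.854*2/0.06^2 = 1030

1030


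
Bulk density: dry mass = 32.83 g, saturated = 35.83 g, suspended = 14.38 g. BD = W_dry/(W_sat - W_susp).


BD = 32.83 / (35.83 - 14.38) = 32.83 / 21.45 = 1.531 g/cm^3

1.531


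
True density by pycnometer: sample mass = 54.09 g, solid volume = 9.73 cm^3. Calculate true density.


TD = 54.09 / 9.73 = 5.559 g/cm^3

5.559


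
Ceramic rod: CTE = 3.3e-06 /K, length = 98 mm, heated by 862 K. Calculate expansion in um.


dL = 3.3e-06 * 98 * 862 * 1000 = 278.771 um

278.771


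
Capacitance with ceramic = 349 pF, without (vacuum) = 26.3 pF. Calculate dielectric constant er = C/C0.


er = 349 / 26.3 = 13.27

13.27


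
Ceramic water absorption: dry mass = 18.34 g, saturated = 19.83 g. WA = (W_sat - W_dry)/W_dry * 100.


WA = (19.83 - 18.34) / 18.34 * 100 = 8.12%

8.12


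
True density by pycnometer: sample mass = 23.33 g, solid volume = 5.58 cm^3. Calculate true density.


TD = 23.33 / 5.58 = 4.181 g/cm^3

4.181


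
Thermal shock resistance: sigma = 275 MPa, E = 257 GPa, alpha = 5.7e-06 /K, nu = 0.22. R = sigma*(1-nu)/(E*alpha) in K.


R = 275*(1-0.22)/(257*1000*5.7e-06) = 146 K

146


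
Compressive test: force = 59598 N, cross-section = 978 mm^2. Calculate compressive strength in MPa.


CS = 59598 / 978 = 60.9 MPa

60.9


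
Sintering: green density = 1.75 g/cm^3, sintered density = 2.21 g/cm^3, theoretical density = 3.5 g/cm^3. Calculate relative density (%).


Relative = 2.21 / 3.5 * 100 = 63.1%

63.1


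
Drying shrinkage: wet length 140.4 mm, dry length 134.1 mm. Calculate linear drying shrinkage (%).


DS = (140.4 - 134.1) / 140.4 * 100 = 4.49%

4.49


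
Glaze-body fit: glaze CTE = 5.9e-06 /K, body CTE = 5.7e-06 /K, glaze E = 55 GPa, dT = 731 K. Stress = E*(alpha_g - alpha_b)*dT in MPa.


Stress = 55*1000*(5.9e-06 - 5.7e-06)*731 = 8.0 MPa

8.0


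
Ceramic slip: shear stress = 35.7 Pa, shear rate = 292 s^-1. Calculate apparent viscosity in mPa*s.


eta = tau/gamma * 1000 = 35.7/292 * 1000 = 122.3 mPa*s

122.3


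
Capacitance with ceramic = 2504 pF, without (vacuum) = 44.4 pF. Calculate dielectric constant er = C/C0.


er = 2504 / 44.4 = 56.4

56.4


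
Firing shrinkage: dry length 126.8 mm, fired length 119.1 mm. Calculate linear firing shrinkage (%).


FS = (126.8 - 119.1) / 126.8 * 100 = 6.07%

6.07


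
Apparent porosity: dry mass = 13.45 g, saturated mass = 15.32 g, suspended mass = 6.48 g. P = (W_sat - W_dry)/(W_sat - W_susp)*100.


P = (15.32 - 13.45) / (15.32 - 6.48) * 100 = 1.87 / 8.84 * 100 = 21.2%

21.2


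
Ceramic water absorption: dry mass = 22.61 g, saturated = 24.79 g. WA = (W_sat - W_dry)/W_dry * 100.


WA = (24.79 - 22.61) / 22.61 * 100 = 9.64%

9.64


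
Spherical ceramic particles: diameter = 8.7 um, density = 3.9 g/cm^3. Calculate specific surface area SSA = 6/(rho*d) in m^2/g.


SSA = 6 / (3.9 * 8.7) = 0.177 m^2/g

0.177


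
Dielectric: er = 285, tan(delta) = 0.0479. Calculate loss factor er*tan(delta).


Loss = 285 * 0.0479 = 13.652

13.652


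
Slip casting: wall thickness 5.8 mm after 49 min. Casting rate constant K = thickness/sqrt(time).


K = 5.8 / sqrt(49) = 5.8 / 7.0 = 0.829 mm/min^0.5

0.829


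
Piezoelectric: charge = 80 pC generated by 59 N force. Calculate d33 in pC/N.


d33 = 80 / 59 = 1.4 pC/N

1.4


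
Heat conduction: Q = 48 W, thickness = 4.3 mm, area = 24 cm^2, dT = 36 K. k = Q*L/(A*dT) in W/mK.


k = 48*4.3/1000/(24/10000*36) = 2.39 W/mK

2.39


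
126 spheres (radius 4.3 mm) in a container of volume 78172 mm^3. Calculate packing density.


V_sphere = 4/3*pi*4.3^3 = 333.0381 mm^3
Total V = 126*333.0381 = 41962.8006 mm^3
PD = 41962.8006 / 78172 = 0.537

0.537


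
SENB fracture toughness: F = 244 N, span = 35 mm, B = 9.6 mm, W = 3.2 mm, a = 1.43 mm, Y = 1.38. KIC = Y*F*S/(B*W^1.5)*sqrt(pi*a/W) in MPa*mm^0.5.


KIC = 1.38*244*35/(9.6*3.2^1.5)*sqrt(pi*1.43/3.2) = 254.1

254.1


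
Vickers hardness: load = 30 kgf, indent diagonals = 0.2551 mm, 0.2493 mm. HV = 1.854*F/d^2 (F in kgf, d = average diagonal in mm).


d_avg = (0.2551+0.2493)/2 = 0.2522 mm
HV = 1.854*30/0.2522^2 = 874

874


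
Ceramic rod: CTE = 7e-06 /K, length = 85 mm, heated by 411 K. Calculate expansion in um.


dL = 7e-06 * 85 * 411 * 1000 = 244.545 um

244.545


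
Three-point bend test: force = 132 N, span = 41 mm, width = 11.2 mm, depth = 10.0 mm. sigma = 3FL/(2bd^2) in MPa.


sigma = 3*132*41/(2*11.2*10.0^2) = 7.2 MPa

7.2


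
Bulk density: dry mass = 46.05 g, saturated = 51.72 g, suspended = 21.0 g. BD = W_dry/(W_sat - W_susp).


BD = 46.05 / (51.72 - 21.0) = 46.05 / 30.72 = 1.499 g/cm^3

1.499


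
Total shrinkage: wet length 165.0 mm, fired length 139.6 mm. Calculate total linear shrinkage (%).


TS = (165.0 - 139.6) / 165.0 * 100 = 15.39%

15.39


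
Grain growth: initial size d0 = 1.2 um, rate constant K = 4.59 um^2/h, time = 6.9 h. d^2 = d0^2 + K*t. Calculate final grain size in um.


d^2 = 1.2^2 + 4.59*6.9 = 33.111
d = sqrt(33.111) = 5.75 um

5.75


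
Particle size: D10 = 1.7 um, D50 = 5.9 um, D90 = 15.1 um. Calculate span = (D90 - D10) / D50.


Span = (15.1 - 1.7) / 5.9 = 13.4 / 5.9 = 2.271

2.271


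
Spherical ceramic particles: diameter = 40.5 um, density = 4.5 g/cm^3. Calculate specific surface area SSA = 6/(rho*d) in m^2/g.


SSA = 6 / (4.5 * 40.5) = 0.033 m^2/g

0.033


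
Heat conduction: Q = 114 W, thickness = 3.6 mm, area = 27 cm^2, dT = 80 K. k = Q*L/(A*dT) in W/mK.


k = 114*3.6/1000/(27/10000*80) = 1.9 W/mK

1.9


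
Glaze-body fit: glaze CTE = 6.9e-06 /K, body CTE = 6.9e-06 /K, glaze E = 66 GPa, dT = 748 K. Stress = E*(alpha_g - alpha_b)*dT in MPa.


Stress = 66*1000*(6.9e-06 - 6.9e-06)*748 = 0.0 MPa

0.0


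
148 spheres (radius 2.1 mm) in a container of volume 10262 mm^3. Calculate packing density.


V_sphere = 4/3*pi*2.1^3 = 38.7924 mm^3
Total V = 148*38.7924 = 5741.2752 mm^3
PD = 5741.2752 / 10262 = 0.559

0.559


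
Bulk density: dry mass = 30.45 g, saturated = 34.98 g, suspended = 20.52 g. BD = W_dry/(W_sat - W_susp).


BD = 30.45 / (34.98 - 20.52) = 30.45 / 14.46 = 2.106 g/cm^3

2.106


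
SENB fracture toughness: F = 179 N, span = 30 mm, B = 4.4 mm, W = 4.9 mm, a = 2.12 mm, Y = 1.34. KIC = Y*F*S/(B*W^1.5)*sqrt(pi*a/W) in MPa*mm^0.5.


KIC = 1.34*179*30/(4.4*4.9^1.5)*sqrt(pi*2.12/4.9) = 175.78

175.78


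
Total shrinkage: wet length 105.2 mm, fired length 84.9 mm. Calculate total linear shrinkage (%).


TS = (105.2 - 84.9) / 105.2 * 100 = 19.3%

19.3


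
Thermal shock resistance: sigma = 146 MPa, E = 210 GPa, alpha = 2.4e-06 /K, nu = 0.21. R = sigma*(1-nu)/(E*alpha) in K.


R = 146*(1-0.21)/(210*1000*2.4e-06) = 229 K

229


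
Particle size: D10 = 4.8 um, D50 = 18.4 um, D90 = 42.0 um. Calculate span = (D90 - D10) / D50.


Span = (42.0 - 4.8) / 18.4 = 37.2 / 18.4 = 2.022

2.022


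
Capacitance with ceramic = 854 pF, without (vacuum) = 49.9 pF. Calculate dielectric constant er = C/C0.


er = 854 / 49.9 = 17.11

17.11


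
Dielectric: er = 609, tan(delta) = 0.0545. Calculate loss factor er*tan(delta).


Loss = 609 * 0.0545 = 33.191

33.191


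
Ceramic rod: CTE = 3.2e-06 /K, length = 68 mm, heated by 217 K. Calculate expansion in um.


dL = 3.2e-06 * 68 * 217 * 1000 = 47.219 um

47.219


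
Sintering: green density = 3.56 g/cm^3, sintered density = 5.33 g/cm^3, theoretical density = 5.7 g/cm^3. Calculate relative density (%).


Relative = 5.33 / 5.7 * 100 = 93.5%

93.5


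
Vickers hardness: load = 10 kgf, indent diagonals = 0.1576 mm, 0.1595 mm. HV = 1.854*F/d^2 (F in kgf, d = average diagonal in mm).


d_avg = (0.1576+0.1595)/2 = 0.15855 mm
HV = 1.854*10/0.15855^2 = 738

738


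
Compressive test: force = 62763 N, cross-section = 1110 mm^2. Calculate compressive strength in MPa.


CS = 62763 / 1110 = 56.5 MPa

56.5


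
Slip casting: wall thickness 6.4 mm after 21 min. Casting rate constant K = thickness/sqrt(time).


K = 6.4 / sqrt(21) = 6.4 / 4.5826 = 1.397 mm/min^0.5

1.397


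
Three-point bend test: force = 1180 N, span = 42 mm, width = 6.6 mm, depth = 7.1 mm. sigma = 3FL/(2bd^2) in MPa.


sigma = 3*1180*42/(2*6.6*7.1^2) = 223.4 MPa

223.4


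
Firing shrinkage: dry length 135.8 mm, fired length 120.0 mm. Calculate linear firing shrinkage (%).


FS = (135.8 - 120.0) / 135.8 * 100 = 11.63%

11.63


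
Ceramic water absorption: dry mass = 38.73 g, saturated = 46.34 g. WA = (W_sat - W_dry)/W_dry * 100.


WA = (46.34 - 38.73) / 38.73 * 100 = 19.65%

19.65


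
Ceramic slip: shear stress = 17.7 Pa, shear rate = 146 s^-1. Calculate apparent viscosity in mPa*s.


eta = tau/gamma * 1000 = 17.7/146 * 1000 = 121.2 mPa*s

121.2


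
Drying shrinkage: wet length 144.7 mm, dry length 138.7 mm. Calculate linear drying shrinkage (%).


DS = (144.7 - 138.7) / 144.7 * 100 = 4.15%

4.15


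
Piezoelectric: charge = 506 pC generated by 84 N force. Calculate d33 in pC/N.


d33 = 506 / 84 = 6.0 pC/N

6.0


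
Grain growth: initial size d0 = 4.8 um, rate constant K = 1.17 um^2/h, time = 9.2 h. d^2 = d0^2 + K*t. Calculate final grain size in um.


d^2 = 4.8^2 + 1.17*9.2 = 33.804
d = sqrt(33.804) = 5.81 um

5.81


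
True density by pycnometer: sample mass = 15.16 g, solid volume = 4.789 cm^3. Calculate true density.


TD = 15.16 / 4.789 = 3.166 g/cm^3

3.166


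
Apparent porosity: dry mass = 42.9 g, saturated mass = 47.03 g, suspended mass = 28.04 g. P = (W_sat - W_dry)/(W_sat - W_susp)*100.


P = (47.03 - 42.9) / (47.03 - 28.04) * 100 = 4.13 / 18.99 * 100 = 21.7%

21.7


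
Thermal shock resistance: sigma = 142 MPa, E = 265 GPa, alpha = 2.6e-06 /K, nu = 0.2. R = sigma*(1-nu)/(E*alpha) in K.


R = 142*(1-0.2)/(265*1000*2.6e-06) = 165 K

165


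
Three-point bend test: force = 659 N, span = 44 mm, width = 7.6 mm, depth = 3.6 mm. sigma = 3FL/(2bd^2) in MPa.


sigma = 3*659*44/(2*7.6*3.6^2) = 441.6 MPa

441.6


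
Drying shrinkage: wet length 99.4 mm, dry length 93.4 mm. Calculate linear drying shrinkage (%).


DS = (99.4 - 93.4) / 99.4 * 100 = 6.04%

6.04


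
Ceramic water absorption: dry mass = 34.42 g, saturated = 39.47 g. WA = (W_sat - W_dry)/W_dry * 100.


WA = (39.47 - 34.42) / 34.42 * 100 = 14.67%

14.67


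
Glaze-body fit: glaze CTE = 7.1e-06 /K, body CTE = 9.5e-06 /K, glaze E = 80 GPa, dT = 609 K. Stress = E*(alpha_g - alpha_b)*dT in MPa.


Stress = 80*1000*(7.1e-06 - 9.5e-06)*609 = -116.9 MPa

-116.9


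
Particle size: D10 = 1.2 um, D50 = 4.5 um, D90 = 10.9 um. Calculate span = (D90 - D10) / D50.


Span = (10.9 - 1.2) / 4.5 = 9.7 / 4.5 = 2.156

2.156


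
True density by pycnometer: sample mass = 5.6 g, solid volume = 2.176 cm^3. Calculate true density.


TD = 5.6 / 2.176 = 2.574 g/cm^3

2.574


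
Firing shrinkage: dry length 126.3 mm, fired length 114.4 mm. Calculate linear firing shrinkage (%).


FS = (126.3 - 114.4) / 126.3 * 100 = 9.42%

9.42


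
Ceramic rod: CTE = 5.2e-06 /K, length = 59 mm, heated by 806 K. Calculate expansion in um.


dL = 5.2e-06 * 59 * 806 * 1000 = 247.281 um

247.281


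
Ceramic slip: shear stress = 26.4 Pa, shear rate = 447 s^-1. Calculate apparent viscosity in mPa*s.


eta = tau/gamma * 1000 = 26.4/447 * 1000 = 59.1 mPa*s

59.1


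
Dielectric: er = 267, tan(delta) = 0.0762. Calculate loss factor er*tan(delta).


Loss = 267 * 0.0762 = 20.345

20.345


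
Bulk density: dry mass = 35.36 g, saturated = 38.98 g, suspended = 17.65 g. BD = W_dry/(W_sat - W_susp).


BD = 35.36 / (38.98 - 17.65) = 35.36 / 21.33 = 1.658 g/cm^3

1.658


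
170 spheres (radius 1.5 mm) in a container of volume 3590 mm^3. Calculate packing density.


V_sphere = 4/3*pi*1.5^3 = 14.1372 mm^3
Total V = 170*14.1372 = 2403.324 mm^3
PD = 2403.324 / 3590 = 0.669

0.669


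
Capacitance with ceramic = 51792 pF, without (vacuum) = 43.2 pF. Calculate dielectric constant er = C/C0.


er = 51792 / 43.2 = 1198.89

1198.89


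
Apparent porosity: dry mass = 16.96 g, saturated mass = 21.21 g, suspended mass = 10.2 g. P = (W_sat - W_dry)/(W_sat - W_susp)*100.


P = (21.21 - 16.96) / (21.21 - 10.2) * 100 = 4.25 / 11.01 * 100 = 38.6%

38.6


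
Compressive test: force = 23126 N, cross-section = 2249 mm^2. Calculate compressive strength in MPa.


CS = 23126 / 2249 = 10.3 MPa

10.3


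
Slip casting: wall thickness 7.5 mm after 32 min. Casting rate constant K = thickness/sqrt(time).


K = 7.5 / sqrt(32) = 7.5 / 5.6569 = 1.326 mm/min^0.5

1.326


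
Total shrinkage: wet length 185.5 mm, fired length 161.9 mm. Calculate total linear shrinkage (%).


TS = (185.5 - 161.9) / 185.5 * 100 = 12.72%

12.72


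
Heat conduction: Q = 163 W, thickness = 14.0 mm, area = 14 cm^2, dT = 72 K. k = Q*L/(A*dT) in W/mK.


k = 163*14.0/1000/(14/10000*72) = 22.64 W/mK

22.64


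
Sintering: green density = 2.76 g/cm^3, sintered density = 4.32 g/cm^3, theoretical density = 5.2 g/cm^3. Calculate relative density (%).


Relative = 4.32 / 5.2 * 100 = 83.1%

83.1


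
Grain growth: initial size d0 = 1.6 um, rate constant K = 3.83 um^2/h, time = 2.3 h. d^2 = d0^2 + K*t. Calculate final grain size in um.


d^2 = 1.6^2 + 3.83*2.3 = 11.369
d = sqrt(11.369) = 3.37 um

3.37


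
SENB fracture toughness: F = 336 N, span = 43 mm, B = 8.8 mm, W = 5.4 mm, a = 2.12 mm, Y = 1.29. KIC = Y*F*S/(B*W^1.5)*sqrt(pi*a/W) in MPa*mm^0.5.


KIC = 1.29*336*43/(8.8*5.4^1.5)*sqrt(pi*2.12/5.4) = 187.44

187.44


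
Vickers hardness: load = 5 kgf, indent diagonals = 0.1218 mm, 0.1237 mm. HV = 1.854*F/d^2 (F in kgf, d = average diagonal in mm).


d_avg = (0.1218+0.1237)/2 = 0.12275 mm
HV = 1.854*5/0.12275^2 = 615

615


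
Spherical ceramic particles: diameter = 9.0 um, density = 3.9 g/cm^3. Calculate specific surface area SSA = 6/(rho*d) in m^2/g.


SSA = 6 / (3.9 * 9.0) = 0.171 m^2/g

0.171


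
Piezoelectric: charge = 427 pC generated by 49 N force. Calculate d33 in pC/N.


d33 = 427 / 49 = 8.7 pC/N

8.7


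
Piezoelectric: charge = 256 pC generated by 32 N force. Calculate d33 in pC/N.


d33 = 256 / 32 = 8.0 pC/N

8.0


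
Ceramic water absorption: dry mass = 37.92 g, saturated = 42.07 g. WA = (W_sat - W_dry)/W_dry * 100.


WA = (42.07 - 37.92) / 37.92 * 100 = 10.94%

10.94


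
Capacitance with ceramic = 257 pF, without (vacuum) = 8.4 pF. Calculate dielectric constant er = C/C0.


er = 257 / 8.4 = 30.6

30.6


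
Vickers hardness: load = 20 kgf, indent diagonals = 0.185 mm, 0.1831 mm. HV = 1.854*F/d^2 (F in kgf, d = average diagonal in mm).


d_avg = (0.185+0.1831)/2 = 0.18405 mm
HV = 1.854*20/0.18405^2 = 1095

1095


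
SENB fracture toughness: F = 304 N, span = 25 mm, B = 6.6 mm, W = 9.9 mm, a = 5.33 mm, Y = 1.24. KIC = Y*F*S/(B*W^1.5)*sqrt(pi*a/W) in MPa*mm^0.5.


KIC = 1.24*304*25/(6.6*9.9^1.5)*sqrt(pi*5.33/9.9) = 59.62

59.62


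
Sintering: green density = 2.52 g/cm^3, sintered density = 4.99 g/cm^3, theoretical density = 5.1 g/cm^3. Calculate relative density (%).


Relative = 4.99 / 5.1 * 100 = 97.8%

97.8


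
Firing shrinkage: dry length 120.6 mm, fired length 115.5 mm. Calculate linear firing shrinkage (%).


FS = (120.6 - 115.5) / 120.6 * 100 = 4.23%

4.23


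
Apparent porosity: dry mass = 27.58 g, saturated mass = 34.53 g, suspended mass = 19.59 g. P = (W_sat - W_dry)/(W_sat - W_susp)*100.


P = (34.53 - 27.58) / (34.53 - 19.59) * 100 = 6.95 / 14.94 * 100 = 46.5%

46.5


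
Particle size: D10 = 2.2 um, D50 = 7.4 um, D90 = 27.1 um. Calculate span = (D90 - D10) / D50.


Span = (27.1 - 2.2) / 7.4 = 24.9 / 7.4 = 3.365

3.365


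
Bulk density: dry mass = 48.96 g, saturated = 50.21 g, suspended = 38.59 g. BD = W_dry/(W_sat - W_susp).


BD = 48.96 / (50.21 - 38.59) = 48.96 / 11.62 = 4.213 g/cm^3

4.213


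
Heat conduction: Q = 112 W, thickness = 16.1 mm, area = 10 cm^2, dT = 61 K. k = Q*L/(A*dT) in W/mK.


k = 112*16.1/1000/(10/10000*61) = 29.56 W/mK

29.56


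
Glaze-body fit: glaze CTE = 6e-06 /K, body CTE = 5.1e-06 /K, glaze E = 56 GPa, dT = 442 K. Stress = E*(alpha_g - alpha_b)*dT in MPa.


Stress = 56*1000*(6e-06 - 5.1e-06)*442 = 22.3 MPa

22.3


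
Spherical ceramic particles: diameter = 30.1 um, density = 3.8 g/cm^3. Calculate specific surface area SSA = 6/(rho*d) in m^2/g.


SSA = 6 / (3.8 * 30.1) = 0.052 m^2/g

0.052


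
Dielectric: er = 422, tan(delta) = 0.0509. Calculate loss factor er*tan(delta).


Loss = 422 * 0.0509 = 21.48

21.48


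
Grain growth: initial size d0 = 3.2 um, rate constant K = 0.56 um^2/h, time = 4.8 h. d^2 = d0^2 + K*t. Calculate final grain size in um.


d^2 = 3.2^2 + 0.56*4.8 = 12.928
d = sqrt(12.928) = 3.6 um

3.6


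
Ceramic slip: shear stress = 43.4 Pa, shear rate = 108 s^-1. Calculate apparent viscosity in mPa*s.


eta = tau/gamma * 1000 = 43.4/108 * 1000 = 401.9 mPa*s

401.9


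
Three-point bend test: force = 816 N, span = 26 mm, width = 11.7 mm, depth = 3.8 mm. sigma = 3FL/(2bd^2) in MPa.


sigma = 3*816*26/(2*11.7*3.8^2) = 188.4 MPa

188.4


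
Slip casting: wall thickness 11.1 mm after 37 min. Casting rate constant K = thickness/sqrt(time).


K = 11.1 / sqrt(37) = 11.1 / 6.0828 = 1.825 mm/min^0.5

1.825


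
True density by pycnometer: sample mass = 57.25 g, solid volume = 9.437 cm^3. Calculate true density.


TD = 57.25 / 9.437 = 6.067 g/cm^3

6.067
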